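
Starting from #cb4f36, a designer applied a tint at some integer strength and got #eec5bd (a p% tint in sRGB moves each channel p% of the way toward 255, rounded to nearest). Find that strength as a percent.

#cb4f36 is rgb(203, 79, 54); #eec5bd is rgb(238, 197, 189).
On the B channel (widest range): 189 ≈ 54 + (p/100)(255 − 54), so p ≈ 100×(189 − 54)/(255 − 54) = 13500/201 = 67.16.
p = 67 reproduces all three channels after rounding.

67%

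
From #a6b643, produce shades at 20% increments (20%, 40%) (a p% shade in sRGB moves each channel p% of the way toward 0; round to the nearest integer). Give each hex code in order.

#a6b643 is rgb(166, 182, 67).
20%: (166 − 33.2 = 132.8→133, 182 − 36.4 = 145.6→146, 67 − 13.4 = 53.6→54) → #859236
40%: (166 − 66.4 = 99.6→100, 182 − 72.8 = 109.2→109, 67 − 26.8 = 40.2→40) → #646d28

#859236, #646d28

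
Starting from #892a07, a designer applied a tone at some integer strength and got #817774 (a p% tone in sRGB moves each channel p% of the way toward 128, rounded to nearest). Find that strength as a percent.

#892a07 is rgb(137, 42, 7); #817774 is rgb(129, 119, 116).
On the B channel (widest range): 116 ≈ 7 + (p/100)(128 − 7), so p ≈ 100×(116 − 7)/(128 − 7) = 10900/121 = 90.08.
p = 90 reproduces all three channels after rounding.

90%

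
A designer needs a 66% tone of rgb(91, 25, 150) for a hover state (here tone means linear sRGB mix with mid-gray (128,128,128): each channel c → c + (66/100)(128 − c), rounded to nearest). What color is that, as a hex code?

Lerp each channel 66% toward 128:
  R: 91 + 0.66×(128−91) = 91 + 24.42 = 115.42 → 115
  G: 25 + 0.66×(128−25) = 25 + 67.98 = 92.98 → 93
  B: 150 + 0.66×(128−150) = 150 − 14.52 = 135.48 → 135
rgb(115, 93, 135) = #735D87.

#735D87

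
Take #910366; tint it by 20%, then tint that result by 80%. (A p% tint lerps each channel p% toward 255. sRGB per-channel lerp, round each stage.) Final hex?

#EDD7E7

#910366 is rgb(145, 3, 102).
Lerp each channel 20% toward 255:
  R: 145 + 0.2×(255−145) = 145 + 22 = 167 → 167
  G: 3 + 50.4 = 53.4 → 53
  B: 102 + 30.6 = 132.6 → 133
After the tint: rgb(167, 53, 133) = #A73585.
Lerp each channel 80% toward 255:
  R: 167 + 70.4 = 237.4 → 237
  G: 53 + 161.6 = 214.6 → 215
  B: 133 + 97.6 = 230.6 → 231
rgb(237, 215, 231) = #EDD7E7.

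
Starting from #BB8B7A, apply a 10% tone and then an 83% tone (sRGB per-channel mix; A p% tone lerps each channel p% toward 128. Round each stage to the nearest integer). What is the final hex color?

#BB8B7A is rgb(187, 139, 122).
A 10% tone moves each channel 10% toward 128:
  R: 187 + 0.1×(128−187) = 187 − 5.9 = 181.1 → 181
  G: 139 − 1.1 = 137.9 → 138
  B: 122 + 0.1×(128−122) = 122 + 0.6 = 122.6 → 123
After the tone: rgb(181, 138, 123) = #B58A7B.
An 83% tone moves each channel 83% toward 128:
  R: 181 − 43.99 = 137.01 → 137
  G: 138 + 0.83×(128−138) = 138 − 8.3 = 129.7 → 130
  B: 123 + 0.83×(128−123) = 123 + 4.15 = 127.15 → 127
rgb(137, 130, 127) = #89827F.

#89827F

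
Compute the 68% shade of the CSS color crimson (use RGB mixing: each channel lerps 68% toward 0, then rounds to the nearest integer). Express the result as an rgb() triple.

CSS crimson is rgb(220, 20, 60).
A 68% shade moves each channel 68% toward 0:
  R: 220 + 0.68×(0−220) = 220 − 149.6 = 70.4 → 70
  G: 20 + 0.68×(0−20) = 20 − 13.6 = 6.4 → 6
  B: 60 − 40.8 = 19.2 → 19

rgb(70, 6, 19)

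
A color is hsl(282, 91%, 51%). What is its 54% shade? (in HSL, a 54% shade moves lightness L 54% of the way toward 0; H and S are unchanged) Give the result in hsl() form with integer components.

hsl(282, 91%, 23%)

L moves 54% from 51 toward 0: 51 − 27.54 = 23.46 → 23.
H and S are unchanged.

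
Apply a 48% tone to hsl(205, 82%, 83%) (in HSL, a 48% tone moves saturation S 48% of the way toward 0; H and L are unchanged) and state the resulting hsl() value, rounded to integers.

hsl(205, 43%, 83%)

S moves 48% from 82 toward 0: 82 − 39.36 = 42.64 → 43.
H and L are unchanged.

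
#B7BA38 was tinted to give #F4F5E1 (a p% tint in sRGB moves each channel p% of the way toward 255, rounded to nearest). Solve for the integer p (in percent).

#B7BA38 is rgb(183, 186, 56); #F4F5E1 is rgb(244, 245, 225).
On the B channel (widest range): 225 ≈ 56 + (p/100)(255 − 56), so p ≈ 100×(225 − 56)/(255 − 56) = 16900/199 = 84.92.
p = 85 reproduces all three channels after rounding.

85%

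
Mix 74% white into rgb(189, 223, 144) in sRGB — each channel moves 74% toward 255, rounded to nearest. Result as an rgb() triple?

Per channel, c → c + 0.74(255 − c):
  R: 189 + 0.74×(255−189) = 189 + 48.84 = 237.84 → 238
  G: 223 + 0.74×(255−223) = 223 + 23.68 = 246.68 → 247
  B: 144 + 0.74×(255−144) = 144 + 82.14 = 226.14 → 226

rgb(238, 247, 226)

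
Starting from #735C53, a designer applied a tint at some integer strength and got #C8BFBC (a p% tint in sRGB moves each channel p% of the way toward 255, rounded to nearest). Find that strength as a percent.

61%

#735C53 is rgb(115, 92, 83); #C8BFBC is rgb(200, 191, 188).
On the B channel (widest range): 188 ≈ 83 + (p/100)(255 − 83), so p ≈ 100×(188 − 83)/(255 − 83) = 10500/172 = 61.05.
p = 61 reproduces all three channels after rounding.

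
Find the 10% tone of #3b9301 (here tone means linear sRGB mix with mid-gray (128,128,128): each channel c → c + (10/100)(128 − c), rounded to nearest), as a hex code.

#42910e

#3b9301 is rgb(59, 147, 1).
A 10% tone moves each channel 10% toward 128:
  R: 59 + 0.1×(128−59) = 59 + 6.9 = 65.9 → 66
  G: 147 + 0.1×(128−147) = 147 − 1.9 = 145.1 → 145
  B: 1 + 12.7 = 13.7 → 14
rgb(66, 145, 14) = #42910e.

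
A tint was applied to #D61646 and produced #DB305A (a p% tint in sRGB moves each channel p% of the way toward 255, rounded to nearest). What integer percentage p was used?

#D61646 is rgb(214, 22, 70); #DB305A is rgb(219, 48, 90).
On the G channel (widest range): 48 ≈ 22 + (p/100)(255 − 22), so p ≈ 100×(48 − 22)/(255 − 22) = 2600/233 = 11.16.
p = 11 reproduces all three channels after rounding.

11%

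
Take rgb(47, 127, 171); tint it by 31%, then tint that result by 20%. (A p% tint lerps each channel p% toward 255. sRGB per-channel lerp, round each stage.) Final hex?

#8CB9D1

A 31% tint moves each channel 31% toward 255:
  R: 47 + 64.48 = 111.48 → 111
  G: 127 + 0.31×(255−127) = 127 + 39.68 = 166.68 → 167
  B: 171 + 26.04 = 197.04 → 197
After the tint: rgb(111, 167, 197) = #6FA7C5.
Per channel, c → c + 0.2(255 − c):
  R: 111 + 28.8 = 139.8 → 140
  G: 167 + 0.2×(255−167) = 167 + 17.6 = 184.6 → 185
  B: 197 + 0.2×(255−197) = 197 + 11.6 = 208.6 → 209
rgb(140, 185, 209) = #8CB9D1.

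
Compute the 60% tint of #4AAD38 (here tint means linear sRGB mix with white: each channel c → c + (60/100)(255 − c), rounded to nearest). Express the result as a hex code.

#B7DEAF

#4AAD38 is rgb(74, 173, 56).
A 60% tint moves each channel 60% toward 255:
  R: 74 + 108.6 = 182.6 → 183
  G: 173 + 49.2 = 222.2 → 222
  B: 56 + 0.6×(255−56) = 56 + 119.4 = 175.4 → 175
rgb(183, 222, 175) = #B7DEAF.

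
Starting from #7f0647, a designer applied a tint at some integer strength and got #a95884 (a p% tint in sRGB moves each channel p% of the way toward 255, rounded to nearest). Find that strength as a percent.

#7f0647 is rgb(127, 6, 71); #a95884 is rgb(169, 88, 132).
On the G channel (widest range): 88 ≈ 6 + (p/100)(255 − 6), so p ≈ 100×(88 − 6)/(255 − 6) = 8200/249 = 32.93.
p = 33 reproduces all three channels after rounding.

33%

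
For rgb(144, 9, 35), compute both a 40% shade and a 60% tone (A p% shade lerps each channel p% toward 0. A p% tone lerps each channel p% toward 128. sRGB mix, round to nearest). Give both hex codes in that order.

40% shade:
  R: 144 − 57.6 = 86.4 → 86
  G: 9 − 3.6 = 5.4 → 5
  B: 35 + 0.4×(0−35) = 35 − 14 = 21 → 21
  → #560515
60% tone:
  R: 144 + 0.6×(128−144) = 144 − 9.6 = 134.4 → 134
  G: 9 + 0.6×(128−9) = 9 + 71.4 = 80.4 → 80
  B: 35 + 0.6×(128−35) = 35 + 55.8 = 90.8 → 91
  → #86505b

#560515, #86505b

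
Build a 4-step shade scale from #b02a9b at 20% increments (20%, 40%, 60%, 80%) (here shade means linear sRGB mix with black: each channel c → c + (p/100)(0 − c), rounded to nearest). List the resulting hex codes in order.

#8d227c, #6a195d, #46113e, #23081f

#b02a9b is rgb(176, 42, 155).
20%: (176 − 35.2 = 140.8→141, 42 − 8.4 = 33.6→34, 155 − 31 = 124→124) → #8d227c
40%: (176 − 70.4 = 105.6→106, 42 − 16.8 = 25.2→25, 155 − 62 = 93→93) → #6a195d
60%: (176 − 105.6 = 70.4→70, 42 − 25.2 = 16.8→17, 155 − 93 = 62→62) → #46113e
80%: (176 − 140.8 = 35.2→35, 42 − 33.6 = 8.4→8, 155 − 124 = 31→31) → #23081f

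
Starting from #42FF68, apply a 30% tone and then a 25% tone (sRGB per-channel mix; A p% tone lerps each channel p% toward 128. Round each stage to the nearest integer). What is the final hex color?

#42FF68 is rgb(66, 255, 104).
Per channel, c → c + 0.3(128 − c):
  R: 66 + 0.3×(128−66) = 66 + 18.6 = 84.6 → 85
  G: 255 − 38.1 = 216.9 → 217
  B: 104 + 0.3×(128−104) = 104 + 7.2 = 111.2 → 111
After the tone: rgb(85, 217, 111) = #55D96F.
A 25% tone moves each channel 25% toward 128:
  R: 85 + 10.75 = 95.75 → 96
  G: 217 − 22.25 = 194.75 → 195
  B: 111 + 4.25 = 115.25 → 115
rgb(96, 195, 115) = #60C373.

#60C373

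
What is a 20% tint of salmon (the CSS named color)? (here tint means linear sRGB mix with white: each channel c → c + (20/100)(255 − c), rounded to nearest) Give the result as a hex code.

CSS salmon is rgb(250, 128, 114).
Lerp each channel 20% toward 255:
  R: 250 + 0.2×(255−250) = 250 + 1 = 251 → 251
  G: 128 + 25.4 = 153.4 → 153
  B: 114 + 0.2×(255−114) = 114 + 28.2 = 142.2 → 142
rgb(251, 153, 142) = #FB998E.

#FB998E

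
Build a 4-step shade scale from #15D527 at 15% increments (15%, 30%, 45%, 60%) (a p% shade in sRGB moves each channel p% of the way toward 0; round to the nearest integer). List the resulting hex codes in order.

#12B521, #0F951B, #0C7515, #085510

#15D527 is rgb(21, 213, 39).
15%: (21 − 3.15 = 17.85→18, 213 − 31.95 = 181.05→181, 39 − 5.85 = 33.15→33) → #12B521
30%: (21 − 6.3 = 14.7→15, 213 − 63.9 = 149.1→149, 39 − 11.7 = 27.3→27) → #0F951B
45%: (21 − 9.45 = 11.55→12, 213 − 95.85 = 117.15→117, 39 − 17.55 = 21.45→21) → #0C7515
60%: (21 − 12.6 = 8.4→8, 213 − 127.8 = 85.2→85, 39 − 23.4 = 15.6→16) → #085510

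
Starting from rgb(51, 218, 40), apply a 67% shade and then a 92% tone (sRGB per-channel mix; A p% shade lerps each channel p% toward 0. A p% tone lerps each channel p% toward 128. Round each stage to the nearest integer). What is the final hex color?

#777C77

Lerp each channel 67% toward 0:
  R: 51 − 34.17 = 16.83 → 17
  G: 218 + 0.67×(0−218) = 218 − 146.06 = 71.94 → 72
  B: 40 − 26.8 = 13.2 → 13
After the shade: rgb(17, 72, 13) = #11480D.
Per channel, c → c + 0.92(128 − c):
  R: 17 + 0.92×(128−17) = 17 + 102.12 = 119.12 → 119
  G: 72 + 0.92×(128−72) = 72 + 51.52 = 123.52 → 124
  B: 13 + 0.92×(128−13) = 13 + 105.8 = 118.8 → 119
rgb(119, 124, 119) = #777C77.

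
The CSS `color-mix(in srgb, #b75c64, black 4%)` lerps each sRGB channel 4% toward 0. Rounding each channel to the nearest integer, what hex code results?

#b75c64 is rgb(183, 92, 100).
Per channel, c → c + 0.04(0 − c):
  R: 183 + 0.04×(0−183) = 183 − 7.32 = 175.68 → 176
  G: 92 − 3.68 = 88.32 → 88
  B: 100 + 0.04×(0−100) = 100 − 4 = 96 → 96
rgb(176, 88, 96) = #b05860.

#b05860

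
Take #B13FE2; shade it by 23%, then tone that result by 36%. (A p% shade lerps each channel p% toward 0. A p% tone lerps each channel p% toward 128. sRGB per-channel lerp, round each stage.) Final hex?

#B13FE2 is rgb(177, 63, 226).
A 23% shade moves each channel 23% toward 0:
  R: 177 + 0.23×(0−177) = 177 − 40.71 = 136.29 → 136
  G: 63 − 14.49 = 48.51 → 49
  B: 226 + 0.23×(0−226) = 226 − 51.98 = 174.02 → 174
After the shade: rgb(136, 49, 174) = #8831AE.
A 36% tone moves each channel 36% toward 128:
  R: 136 + 0.36×(128−136) = 136 − 2.88 = 133.12 → 133
  G: 49 + 28.44 = 77.44 → 77
  B: 174 − 16.56 = 157.44 → 157
rgb(133, 77, 157) = #854D9D.

#854D9D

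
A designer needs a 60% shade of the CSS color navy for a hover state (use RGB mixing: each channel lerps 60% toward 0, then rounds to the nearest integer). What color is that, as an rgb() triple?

rgb(0, 0, 51)

CSS navy is rgb(0, 0, 128).
A 60% shade moves each channel 60% toward 0:
  R: 0 + 0.6×(0−0) = 0 + 0 = 0 → 0
  G: 0 + 0.6×(0−0) = 0 + 0 = 0 → 0
  B: 128 + 0.6×(0−128) = 128 − 76.8 = 51.2 → 51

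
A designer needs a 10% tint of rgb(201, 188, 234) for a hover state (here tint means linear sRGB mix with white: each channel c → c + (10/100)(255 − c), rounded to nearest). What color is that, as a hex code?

#CEC3EC

A 10% tint moves each channel 10% toward 255:
  R: 201 + 5.4 = 206.4 → 206
  G: 188 + 0.1×(255−188) = 188 + 6.7 = 194.7 → 195
  B: 234 + 2.1 = 236.1 → 236
rgb(206, 195, 236) = #CEC3EC.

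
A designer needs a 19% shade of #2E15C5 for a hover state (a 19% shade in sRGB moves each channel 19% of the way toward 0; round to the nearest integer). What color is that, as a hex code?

#2E15C5 is rgb(46, 21, 197).
Lerp each channel 19% toward 0:
  R: 46 + 0.19×(0−46) = 46 − 8.74 = 37.26 → 37
  G: 21 + 0.19×(0−21) = 21 − 3.99 = 17.01 → 17
  B: 197 − 37.43 = 159.57 → 160
rgb(37, 17, 160) = #2511A0.

#2511A0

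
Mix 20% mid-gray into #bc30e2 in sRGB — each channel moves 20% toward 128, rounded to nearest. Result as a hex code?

#b040ce

#bc30e2 is rgb(188, 48, 226).
A 20% tone moves each channel 20% toward 128:
  R: 188 + 0.2×(128−188) = 188 − 12 = 176 → 176
  G: 48 + 16 = 64 → 64
  B: 226 + 0.2×(128−226) = 226 − 19.6 = 206.4 → 206
rgb(176, 64, 206) = #b040ce.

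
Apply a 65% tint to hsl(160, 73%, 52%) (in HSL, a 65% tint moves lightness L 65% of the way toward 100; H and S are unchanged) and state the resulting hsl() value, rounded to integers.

hsl(160, 73%, 83%)

L moves 65% from 52 toward 100: 52 + 31.2 = 83.2 → 83.
H and S are unchanged.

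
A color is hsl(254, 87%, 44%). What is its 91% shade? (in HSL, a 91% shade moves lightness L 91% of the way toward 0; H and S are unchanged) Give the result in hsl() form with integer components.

L moves 91% from 44 toward 0: 44 − 40.04 = 3.96 → 4.
H and S are unchanged.

hsl(254, 87%, 4%)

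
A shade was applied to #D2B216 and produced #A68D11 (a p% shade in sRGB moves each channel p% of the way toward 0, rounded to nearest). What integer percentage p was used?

21%

#D2B216 is rgb(210, 178, 22); #A68D11 is rgb(166, 141, 17).
On the R channel (widest range): 166 ≈ 210 + (p/100)(0 − 210), so p ≈ 100×(166 − 210)/(0 − 210) = -4400/-210 = 20.95.
p = 21 reproduces all three channels after rounding.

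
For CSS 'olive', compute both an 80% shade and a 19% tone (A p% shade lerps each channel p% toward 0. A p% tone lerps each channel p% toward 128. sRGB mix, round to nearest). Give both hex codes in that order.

CSS olive is rgb(128, 128, 0).
80% shade:
  R: 128 + 0.8×(0−128) = 128 − 102.4 = 25.6 → 26
  G: 128 − 102.4 = 25.6 → 26
  B: 0 + 0 = 0 → 0
  → #1A1A00
19% tone:
  R: 128 + 0.19×(128−128) = 128 + 0 = 128 → 128
  G: 128 + 0.19×(128−128) = 128 + 0 = 128 → 128
  B: 0 + 0.19×(128−0) = 0 + 24.32 = 24.32 → 24
  → #808018

#1A1A00, #808018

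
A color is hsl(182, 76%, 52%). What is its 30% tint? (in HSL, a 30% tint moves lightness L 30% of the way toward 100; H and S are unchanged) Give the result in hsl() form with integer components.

hsl(182, 76%, 66%)

L moves 30% from 52 toward 100: 52 + 14.4 = 66.4 → 66.
H and S are unchanged.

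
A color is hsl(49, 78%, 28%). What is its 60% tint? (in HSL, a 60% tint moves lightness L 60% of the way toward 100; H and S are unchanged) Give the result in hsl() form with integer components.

L moves 60% from 28 toward 100: 28 + 43.2 = 71.2 → 71.
H and S are unchanged.

hsl(49, 78%, 71%)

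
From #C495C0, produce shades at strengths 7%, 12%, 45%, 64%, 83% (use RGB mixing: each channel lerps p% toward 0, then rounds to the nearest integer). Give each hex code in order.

#C495C0 is rgb(196, 149, 192).
7%: (196 − 13.72 = 182.28→182, 149 − 10.43 = 138.57→139, 192 − 13.44 = 178.56→179) → #B68BB3
12%: (196 − 23.52 = 172.48→172, 149 − 17.88 = 131.12→131, 192 − 23.04 = 168.96→169) → #AC83A9
45%: (196 − 88.2 = 107.8→108, 149 − 67.05 = 81.95→82, 192 − 86.4 = 105.6→106) → #6C526A
64%: (196 − 125.44 = 70.56→71, 149 − 95.36 = 53.64→54, 192 − 122.88 = 69.12→69) → #473645
83%: (196 − 162.68 = 33.32→33, 149 − 123.67 = 25.33→25, 192 − 159.36 = 32.64→33) → #211921

#B68BB3, #AC83A9, #6C526A, #473645, #211921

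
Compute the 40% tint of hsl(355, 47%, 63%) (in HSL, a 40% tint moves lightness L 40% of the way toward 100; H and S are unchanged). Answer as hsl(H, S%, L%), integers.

L moves 40% from 63 toward 100: 63 + 14.8 = 77.8 → 78.
H and S are unchanged.

hsl(355, 47%, 78%)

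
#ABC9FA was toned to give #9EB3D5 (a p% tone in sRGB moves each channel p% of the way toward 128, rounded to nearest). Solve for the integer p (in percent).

30%

#ABC9FA is rgb(171, 201, 250); #9EB3D5 is rgb(158, 179, 213).
On the B channel (widest range): 213 ≈ 250 + (p/100)(128 − 250), so p ≈ 100×(213 − 250)/(128 − 250) = -3700/-122 = 30.33.
p = 30 reproduces all three channels after rounding.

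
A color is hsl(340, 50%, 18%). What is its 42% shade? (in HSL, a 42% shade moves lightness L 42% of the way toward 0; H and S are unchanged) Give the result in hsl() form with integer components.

L moves 42% from 18 toward 0: 18 − 7.56 = 10.44 → 10.
H and S are unchanged.

hsl(340, 50%, 10%)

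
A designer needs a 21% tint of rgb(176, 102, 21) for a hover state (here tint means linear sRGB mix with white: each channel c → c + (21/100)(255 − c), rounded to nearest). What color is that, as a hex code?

#c18646

Lerp each channel 21% toward 255:
  R: 176 + 16.59 = 192.59 → 193
  G: 102 + 32.13 = 134.13 → 134
  B: 21 + 49.14 = 70.14 → 70
rgb(193, 134, 70) = #c18646.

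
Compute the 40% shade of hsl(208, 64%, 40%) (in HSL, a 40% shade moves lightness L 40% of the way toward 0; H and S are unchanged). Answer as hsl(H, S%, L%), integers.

L moves 40% from 40 toward 0: 40 − 16 = 24 → 24.
H and S are unchanged.

hsl(208, 64%, 24%)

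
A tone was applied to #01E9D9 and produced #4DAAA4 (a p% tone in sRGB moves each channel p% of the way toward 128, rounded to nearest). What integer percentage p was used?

#01E9D9 is rgb(1, 233, 217); #4DAAA4 is rgb(77, 170, 164).
On the R channel (widest range): 77 ≈ 1 + (p/100)(128 − 1), so p ≈ 100×(77 − 1)/(128 − 1) = 7600/127 = 59.84.
p = 60 reproduces all three channels after rounding.

60%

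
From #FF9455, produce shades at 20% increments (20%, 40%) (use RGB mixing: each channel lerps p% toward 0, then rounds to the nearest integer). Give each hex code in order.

#CC7644, #995933

#FF9455 is rgb(255, 148, 85).
20%: (255 − 51 = 204→204, 148 − 29.6 = 118.4→118, 85 − 17 = 68→68) → #CC7644
40%: (255 − 102 = 153→153, 148 − 59.2 = 88.8→89, 85 − 34 = 51→51) → #995933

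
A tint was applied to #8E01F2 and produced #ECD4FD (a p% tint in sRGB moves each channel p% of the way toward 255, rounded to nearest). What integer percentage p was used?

83%

#8E01F2 is rgb(142, 1, 242); #ECD4FD is rgb(236, 212, 253).
On the G channel (widest range): 212 ≈ 1 + (p/100)(255 − 1), so p ≈ 100×(212 − 1)/(255 − 1) = 21100/254 = 83.07.
p = 83 reproduces all three channels after rounding.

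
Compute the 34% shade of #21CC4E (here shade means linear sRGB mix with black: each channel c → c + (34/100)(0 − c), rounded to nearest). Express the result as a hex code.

#168733

#21CC4E is rgb(33, 204, 78).
Per channel, c → c + 0.34(0 − c):
  R: 33 + 0.34×(0−33) = 33 − 11.22 = 21.78 → 22
  G: 204 + 0.34×(0−204) = 204 − 69.36 = 134.64 → 135
  B: 78 + 0.34×(0−78) = 78 − 26.52 = 51.48 → 51
rgb(22, 135, 51) = #168733.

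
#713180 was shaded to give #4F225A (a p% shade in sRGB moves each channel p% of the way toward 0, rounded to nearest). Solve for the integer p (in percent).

#713180 is rgb(113, 49, 128); #4F225A is rgb(79, 34, 90).
On the B channel (widest range): 90 ≈ 128 + (p/100)(0 − 128), so p ≈ 100×(90 − 128)/(0 − 128) = -3800/-128 = 29.69.
p = 30 reproduces all three channels after rounding.

30%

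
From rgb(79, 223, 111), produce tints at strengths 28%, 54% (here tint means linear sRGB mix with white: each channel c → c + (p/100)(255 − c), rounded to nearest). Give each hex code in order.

28%: (79 + 49.28 = 128.28→128, 223 + 8.96 = 231.96→232, 111 + 40.32 = 151.32→151) → #80e897
54%: (79 + 95.04 = 174.04→174, 223 + 17.28 = 240.28→240, 111 + 77.76 = 188.76→189) → #aef0bd

#80e897, #aef0bd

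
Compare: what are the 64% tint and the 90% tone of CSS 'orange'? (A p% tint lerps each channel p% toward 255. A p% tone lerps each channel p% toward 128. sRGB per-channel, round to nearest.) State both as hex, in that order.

#ffdfa3, #8d8473

CSS orange is rgb(255, 165, 0).
64% tint:
  R: 255 + 0.64×(255−255) = 255 + 0 = 255 → 255
  G: 165 + 57.6 = 222.6 → 223
  B: 0 + 0.64×(255−0) = 0 + 163.2 = 163.2 → 163
  → #ffdfa3
90% tone:
  R: 255 + 0.9×(128−255) = 255 − 114.3 = 140.7 → 141
  G: 165 + 0.9×(128−165) = 165 − 33.3 = 131.7 → 132
  B: 0 + 0.9×(128−0) = 0 + 115.2 = 115.2 → 115
  → #8d8473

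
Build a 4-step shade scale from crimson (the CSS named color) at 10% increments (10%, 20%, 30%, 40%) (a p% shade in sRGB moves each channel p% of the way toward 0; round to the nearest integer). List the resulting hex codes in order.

#c61236, #b01030, #9a0e2a, #840c24

CSS crimson is rgb(220, 20, 60).
10%: (220 − 22 = 198→198, 20 − 2 = 18→18, 60 − 6 = 54→54) → #c61236
20%: (220 − 44 = 176→176, 20 − 4 = 16→16, 60 − 12 = 48→48) → #b01030
30%: (220 − 66 = 154→154, 20 − 6 = 14→14, 60 − 18 = 42→42) → #9a0e2a
40%: (220 − 88 = 132→132, 20 − 8 = 12→12, 60 − 24 = 36→36) → #840c24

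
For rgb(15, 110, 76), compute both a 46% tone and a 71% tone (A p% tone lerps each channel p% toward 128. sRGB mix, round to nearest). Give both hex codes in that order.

#437664, #5f7b71

46% tone:
  R: 15 + 0.46×(128−15) = 15 + 51.98 = 66.98 → 67
  G: 110 + 8.28 = 118.28 → 118
  B: 76 + 23.92 = 99.92 → 100
  → #437664
71% tone:
  R: 15 + 0.71×(128−15) = 15 + 80.23 = 95.23 → 95
  G: 110 + 0.71×(128−110) = 110 + 12.78 = 122.78 → 123
  B: 76 + 36.92 = 112.92 → 113
  → #5f7b71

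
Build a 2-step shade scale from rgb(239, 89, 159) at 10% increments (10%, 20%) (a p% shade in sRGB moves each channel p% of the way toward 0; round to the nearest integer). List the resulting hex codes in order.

10%: (239 − 23.9 = 215.1→215, 89 − 8.9 = 80.1→80, 159 − 15.9 = 143.1→143) → #D7508F
20%: (239 − 47.8 = 191.2→191, 89 − 17.8 = 71.2→71, 159 − 31.8 = 127.2→127) → #BF477F

#D7508F, #BF477F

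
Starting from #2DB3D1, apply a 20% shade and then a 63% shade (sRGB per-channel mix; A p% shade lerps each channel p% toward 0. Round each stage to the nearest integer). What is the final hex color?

#0D353E

#2DB3D1 is rgb(45, 179, 209).
Per channel, c → c + 0.2(0 − c):
  R: 45 + 0.2×(0−45) = 45 − 9 = 36 → 36
  G: 179 − 35.8 = 143.2 → 143
  B: 209 + 0.2×(0−209) = 209 − 41.8 = 167.2 → 167
After the shade: rgb(36, 143, 167) = #248FA7.
Per channel, c → c + 0.63(0 − c):
  R: 36 − 22.68 = 13.32 → 13
  G: 143 + 0.63×(0−143) = 143 − 90.09 = 52.91 → 53
  B: 167 − 105.21 = 61.79 → 62
rgb(13, 53, 62) = #0D353E.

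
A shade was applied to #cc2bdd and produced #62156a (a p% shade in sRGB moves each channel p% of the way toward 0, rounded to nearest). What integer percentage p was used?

52%

#cc2bdd is rgb(204, 43, 221); #62156a is rgb(98, 21, 106).
On the B channel (widest range): 106 ≈ 221 + (p/100)(0 − 221), so p ≈ 100×(106 − 221)/(0 − 221) = -11500/-221 = 52.04.
p = 52 reproduces all three channels after rounding.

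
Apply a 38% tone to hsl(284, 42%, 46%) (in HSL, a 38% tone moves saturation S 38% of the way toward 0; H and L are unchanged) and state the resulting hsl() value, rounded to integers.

S moves 38% from 42 toward 0: 42 − 15.96 = 26.04 → 26.
H and L are unchanged.

hsl(284, 26%, 46%)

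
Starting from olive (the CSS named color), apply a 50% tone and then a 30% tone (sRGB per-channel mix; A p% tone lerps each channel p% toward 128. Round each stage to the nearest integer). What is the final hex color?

#808053

CSS olive is rgb(128, 128, 0).
Per channel, c → c + 0.5(128 − c):
  R: 128 + 0.5×(128−128) = 128 + 0 = 128 → 128
  G: 128 + 0 = 128 → 128
  B: 0 + 0.5×(128−0) = 0 + 64 = 64 → 64
After the tone: rgb(128, 128, 64) = #808040.
A 30% tone moves each channel 30% toward 128:
  R: 128 + 0.3×(128−128) = 128 + 0 = 128 → 128
  G: 128 + 0 = 128 → 128
  B: 64 + 0.3×(128−64) = 64 + 19.2 = 83.2 → 83
rgb(128, 128, 83) = #808053.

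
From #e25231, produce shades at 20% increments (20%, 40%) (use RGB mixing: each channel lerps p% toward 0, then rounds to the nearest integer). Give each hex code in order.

#e25231 is rgb(226, 82, 49).
20%: (226 − 45.2 = 180.8→181, 82 − 16.4 = 65.6→66, 49 − 9.8 = 39.2→39) → #b54227
40%: (226 − 90.4 = 135.6→136, 82 − 32.8 = 49.2→49, 49 − 19.6 = 29.4→29) → #88311d

#b54227, #88311d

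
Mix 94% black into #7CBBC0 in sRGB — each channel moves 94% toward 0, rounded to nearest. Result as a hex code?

#070B0C

#7CBBC0 is rgb(124, 187, 192).
Lerp each channel 94% toward 0:
  R: 124 − 116.56 = 7.44 → 7
  G: 187 − 175.78 = 11.22 → 11
  B: 192 − 180.48 = 11.52 → 12
rgb(7, 11, 12) = #070B0C.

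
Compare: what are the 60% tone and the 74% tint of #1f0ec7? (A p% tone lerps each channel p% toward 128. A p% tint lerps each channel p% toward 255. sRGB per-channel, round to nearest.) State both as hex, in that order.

#59529c, #c5c0f0

#1f0ec7 is rgb(31, 14, 199).
60% tone:
  R: 31 + 58.2 = 89.2 → 89
  G: 14 + 68.4 = 82.4 → 82
  B: 199 + 0.6×(128−199) = 199 − 42.6 = 156.4 → 156
  → #59529c
74% tint:
  R: 31 + 0.74×(255−31) = 31 + 165.76 = 196.76 → 197
  G: 14 + 178.34 = 192.34 → 192
  B: 199 + 0.74×(255−199) = 199 + 41.44 = 240.44 → 240
  → #c5c0f0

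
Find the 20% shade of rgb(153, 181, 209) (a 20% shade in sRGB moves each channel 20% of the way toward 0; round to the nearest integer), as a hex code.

#7A91A7

A 20% shade moves each channel 20% toward 0:
  R: 153 − 30.6 = 122.4 → 122
  G: 181 + 0.2×(0−181) = 181 − 36.2 = 144.8 → 145
  B: 209 + 0.2×(0−209) = 209 − 41.8 = 167.2 → 167
rgb(122, 145, 167) = #7A91A7.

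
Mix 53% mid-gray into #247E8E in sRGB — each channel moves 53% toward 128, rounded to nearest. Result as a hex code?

#557F87

#247E8E is rgb(36, 126, 142).
Per channel, c → c + 0.53(128 − c):
  R: 36 + 48.76 = 84.76 → 85
  G: 126 + 0.53×(128−126) = 126 + 1.06 = 127.06 → 127
  B: 142 + 0.53×(128−142) = 142 − 7.42 = 134.58 → 135
rgb(85, 127, 135) = #557F87.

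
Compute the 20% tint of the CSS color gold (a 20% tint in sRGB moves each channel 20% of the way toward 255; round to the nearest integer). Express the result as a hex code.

#FFDF33

CSS gold is rgb(255, 215, 0).
Per channel, c → c + 0.2(255 − c):
  R: 255 + 0.2×(255−255) = 255 + 0 = 255 → 255
  G: 215 + 0.2×(255−215) = 215 + 8 = 223 → 223
  B: 0 + 0.2×(255−0) = 0 + 51 = 51 → 51
rgb(255, 223, 51) = #FFDF33.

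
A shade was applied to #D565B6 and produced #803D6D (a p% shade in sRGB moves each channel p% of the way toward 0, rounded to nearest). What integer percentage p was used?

40%

#D565B6 is rgb(213, 101, 182); #803D6D is rgb(128, 61, 109).
On the R channel (widest range): 128 ≈ 213 + (p/100)(0 − 213), so p ≈ 100×(128 − 213)/(0 − 213) = -8500/-213 = 39.91.
p = 40 reproduces all three channels after rounding.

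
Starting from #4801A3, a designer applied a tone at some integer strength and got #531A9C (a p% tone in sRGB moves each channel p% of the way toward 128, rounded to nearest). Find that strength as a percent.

20%

#4801A3 is rgb(72, 1, 163); #531A9C is rgb(83, 26, 156).
On the G channel (widest range): 26 ≈ 1 + (p/100)(128 − 1), so p ≈ 100×(26 − 1)/(128 − 1) = 2500/127 = 19.69.
p = 20 reproduces all three channels after rounding.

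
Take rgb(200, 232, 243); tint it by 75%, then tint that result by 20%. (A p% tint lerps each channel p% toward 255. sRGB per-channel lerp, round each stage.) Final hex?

Per channel, c → c + 0.75(255 − c):
  R: 200 + 41.25 = 241.25 → 241
  G: 232 + 0.75×(255−232) = 232 + 17.25 = 249.25 → 249
  B: 243 + 0.75×(255−243) = 243 + 9 = 252 → 252
After the tint: rgb(241, 249, 252) = #F1F9FC.
A 20% tint moves each channel 20% toward 255:
  R: 241 + 2.8 = 243.8 → 244
  G: 249 + 0.2×(255−249) = 249 + 1.2 = 250.2 → 250
  B: 252 + 0.2×(255−252) = 252 + 0.6 = 252.6 → 253
rgb(244, 250, 253) = #F4FAFD.

#F4FAFD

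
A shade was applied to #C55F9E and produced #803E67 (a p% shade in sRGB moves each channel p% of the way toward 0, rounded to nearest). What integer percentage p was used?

#C55F9E is rgb(197, 95, 158); #803E67 is rgb(128, 62, 103).
On the R channel (widest range): 128 ≈ 197 + (p/100)(0 − 197), so p ≈ 100×(128 − 197)/(0 − 197) = -6900/-197 = 35.03.
p = 35 reproduces all three channels after rounding.

35%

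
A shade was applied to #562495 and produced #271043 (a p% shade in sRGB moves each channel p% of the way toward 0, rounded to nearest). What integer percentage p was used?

55%

#562495 is rgb(86, 36, 149); #271043 is rgb(39, 16, 67).
On the B channel (widest range): 67 ≈ 149 + (p/100)(0 − 149), so p ≈ 100×(67 − 149)/(0 − 149) = -8200/-149 = 55.03.
p = 55 reproduces all three channels after rounding.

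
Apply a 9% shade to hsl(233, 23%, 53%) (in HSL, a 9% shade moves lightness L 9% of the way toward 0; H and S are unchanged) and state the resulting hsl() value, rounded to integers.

hsl(233, 23%, 48%)

L moves 9% from 53 toward 0: 53 − 4.77 = 48.23 → 48.
H and S are unchanged.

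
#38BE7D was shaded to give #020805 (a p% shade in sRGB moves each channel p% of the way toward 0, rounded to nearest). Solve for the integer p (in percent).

96%

#38BE7D is rgb(56, 190, 125); #020805 is rgb(2, 8, 5).
On the G channel (widest range): 8 ≈ 190 + (p/100)(0 − 190), so p ≈ 100×(8 − 190)/(0 − 190) = -18200/-190 = 95.79.
p = 96 reproduces all three channels after rounding.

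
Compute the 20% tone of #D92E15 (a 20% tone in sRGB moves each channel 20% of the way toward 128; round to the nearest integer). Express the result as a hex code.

#C73E2A

#D92E15 is rgb(217, 46, 21).
A 20% tone moves each channel 20% toward 128:
  R: 217 + 0.2×(128−217) = 217 − 17.8 = 199.2 → 199
  G: 46 + 16.4 = 62.4 → 62
  B: 21 + 21.4 = 42.4 → 42
rgb(199, 62, 42) = #C73E2A.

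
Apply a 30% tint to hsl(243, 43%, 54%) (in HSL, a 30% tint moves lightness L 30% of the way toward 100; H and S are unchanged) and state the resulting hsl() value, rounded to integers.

hsl(243, 43%, 68%)

L moves 30% from 54 toward 100: 54 + 13.8 = 67.8 → 68.
H and S are unchanged.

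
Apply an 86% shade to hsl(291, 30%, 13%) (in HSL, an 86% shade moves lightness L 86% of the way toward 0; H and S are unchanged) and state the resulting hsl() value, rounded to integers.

L moves 86% from 13 toward 0: 13 − 11.18 = 1.82 → 2.
H and S are unchanged.

hsl(291, 30%, 2%)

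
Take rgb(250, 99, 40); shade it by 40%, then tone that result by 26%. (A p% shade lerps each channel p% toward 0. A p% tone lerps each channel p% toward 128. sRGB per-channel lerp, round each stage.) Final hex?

#904d33

Lerp each channel 40% toward 0:
  R: 250 + 0.4×(0−250) = 250 − 100 = 150 → 150
  G: 99 + 0.4×(0−99) = 99 − 39.6 = 59.4 → 59
  B: 40 + 0.4×(0−40) = 40 − 16 = 24 → 24
After the shade: rgb(150, 59, 24) = #963b18.
A 26% tone moves each channel 26% toward 128:
  R: 150 + 0.26×(128−150) = 150 − 5.72 = 144.28 → 144
  G: 59 + 0.26×(128−59) = 59 + 17.94 = 76.94 → 77
  B: 24 + 0.26×(128−24) = 24 + 27.04 = 51.04 → 51
rgb(144, 77, 51) = #904d33.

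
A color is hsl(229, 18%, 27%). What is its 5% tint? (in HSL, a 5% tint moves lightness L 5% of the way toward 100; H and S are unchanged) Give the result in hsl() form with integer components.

hsl(229, 18%, 31%)

L moves 5% from 27 toward 100: 27 + 3.65 = 30.65 → 31.
H and S are unchanged.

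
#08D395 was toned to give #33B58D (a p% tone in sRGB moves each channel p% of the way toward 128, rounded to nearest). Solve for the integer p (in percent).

36%

#08D395 is rgb(8, 211, 149); #33B58D is rgb(51, 181, 141).
On the R channel (widest range): 51 ≈ 8 + (p/100)(128 − 8), so p ≈ 100×(51 − 8)/(128 − 8) = 4300/120 = 35.83.
p = 36 reproduces all three channels after rounding.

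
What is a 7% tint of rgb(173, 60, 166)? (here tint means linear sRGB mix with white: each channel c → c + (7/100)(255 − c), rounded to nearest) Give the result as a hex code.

Lerp each channel 7% toward 255:
  R: 173 + 5.74 = 178.74 → 179
  G: 60 + 0.07×(255−60) = 60 + 13.65 = 73.65 → 74
  B: 166 + 0.07×(255−166) = 166 + 6.23 = 172.23 → 172
rgb(179, 74, 172) = #B34AAC.

#B34AAC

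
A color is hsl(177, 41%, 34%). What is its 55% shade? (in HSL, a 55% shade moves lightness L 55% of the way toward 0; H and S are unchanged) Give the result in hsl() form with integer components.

hsl(177, 41%, 15%)

L moves 55% from 34 toward 0: 34 − 18.7 = 15.3 → 15.
H and S are unchanged.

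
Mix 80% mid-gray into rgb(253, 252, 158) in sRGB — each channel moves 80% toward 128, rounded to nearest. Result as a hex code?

Per channel, c → c + 0.8(128 − c):
  R: 253 + 0.8×(128−253) = 253 − 100 = 153 → 153
  G: 252 + 0.8×(128−252) = 252 − 99.2 = 152.8 → 153
  B: 158 − 24 = 134 → 134
rgb(153, 153, 134) = #999986.

#999986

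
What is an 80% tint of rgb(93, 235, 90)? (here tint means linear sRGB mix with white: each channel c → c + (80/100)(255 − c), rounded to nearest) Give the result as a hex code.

#dffbde

An 80% tint moves each channel 80% toward 255:
  R: 93 + 129.6 = 222.6 → 223
  G: 235 + 0.8×(255−235) = 235 + 16 = 251 → 251
  B: 90 + 132 = 222 → 222
rgb(223, 251, 222) = #dffbde.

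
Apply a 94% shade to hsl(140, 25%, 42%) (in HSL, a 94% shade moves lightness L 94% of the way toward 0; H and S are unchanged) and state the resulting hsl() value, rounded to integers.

L moves 94% from 42 toward 0: 42 − 39.48 = 2.52 → 3.
H and S are unchanged.

hsl(140, 25%, 3%)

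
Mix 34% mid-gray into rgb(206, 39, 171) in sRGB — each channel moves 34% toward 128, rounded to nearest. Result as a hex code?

A 34% tone moves each channel 34% toward 128:
  R: 206 − 26.52 = 179.48 → 179
  G: 39 + 0.34×(128−39) = 39 + 30.26 = 69.26 → 69
  B: 171 − 14.62 = 156.38 → 156
rgb(179, 69, 156) = #B3459C.

#B3459C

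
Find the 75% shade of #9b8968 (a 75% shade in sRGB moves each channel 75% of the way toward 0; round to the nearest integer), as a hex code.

#9b8968 is rgb(155, 137, 104).
Per channel, c → c + 0.75(0 − c):
  R: 155 + 0.75×(0−155) = 155 − 116.25 = 38.75 → 39
  G: 137 + 0.75×(0−137) = 137 − 102.75 = 34.25 → 34
  B: 104 + 0.75×(0−104) = 104 − 78 = 26 → 26
rgb(39, 34, 26) = #27221a.

#27221a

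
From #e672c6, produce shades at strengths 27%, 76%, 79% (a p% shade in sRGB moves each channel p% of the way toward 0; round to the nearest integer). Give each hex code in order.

#e672c6 is rgb(230, 114, 198).
27%: (230 − 62.1 = 167.9→168, 114 − 30.78 = 83.22→83, 198 − 53.46 = 144.54→145) → #a85391
76%: (230 − 174.8 = 55.2→55, 114 − 86.64 = 27.36→27, 198 − 150.48 = 47.52→48) → #371b30
79%: (230 − 181.7 = 48.3→48, 114 − 90.06 = 23.94→24, 198 − 156.42 = 41.58→42) → #30182a

#a85391, #371b30, #30182a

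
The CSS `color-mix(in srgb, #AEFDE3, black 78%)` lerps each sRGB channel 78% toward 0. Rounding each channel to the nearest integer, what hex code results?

#263832

#AEFDE3 is rgb(174, 253, 227).
Lerp each channel 78% toward 0:
  R: 174 − 135.72 = 38.28 → 38
  G: 253 + 0.78×(0−253) = 253 − 197.34 = 55.66 → 56
  B: 227 + 0.78×(0−227) = 227 − 177.06 = 49.94 → 50
rgb(38, 56, 50) = #263832.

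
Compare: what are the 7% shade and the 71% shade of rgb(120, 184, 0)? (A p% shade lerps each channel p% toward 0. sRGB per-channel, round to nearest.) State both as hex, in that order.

#70AB00, #233500

7% shade:
  R: 120 − 8.4 = 111.6 → 112
  G: 184 + 0.07×(0−184) = 184 − 12.88 = 171.12 → 171
  B: 0 + 0 = 0 → 0
  → #70AB00
71% shade:
  R: 120 + 0.71×(0−120) = 120 − 85.2 = 34.8 → 35
  G: 184 − 130.64 = 53.36 → 53
  B: 0 + 0.71×(0−0) = 0 + 0 = 0 → 0
  → #233500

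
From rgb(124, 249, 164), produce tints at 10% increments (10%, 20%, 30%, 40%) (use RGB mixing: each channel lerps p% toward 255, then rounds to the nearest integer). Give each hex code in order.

10%: (124 + 13.1 = 137.1→137, 249 + 0.6 = 249.6→250, 164 + 9.1 = 173.1→173) → #89faad
20%: (124 + 26.2 = 150.2→150, 249 + 1.2 = 250.2→250, 164 + 18.2 = 182.2→182) → #96fab6
30%: (124 + 39.3 = 163.3→163, 249 + 1.8 = 250.8→251, 164 + 27.3 = 191.3→191) → #a3fbbf
40%: (124 + 52.4 = 176.4→176, 249 + 2.4 = 251.4→251, 164 + 36.4 = 200.4→200) → #b0fbc8

#89faad, #96fab6, #a3fbbf, #b0fbc8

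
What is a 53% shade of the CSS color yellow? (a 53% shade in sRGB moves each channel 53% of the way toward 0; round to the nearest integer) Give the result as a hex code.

CSS yellow is rgb(255, 255, 0).
A 53% shade moves each channel 53% toward 0:
  R: 255 − 135.15 = 119.85 → 120
  G: 255 + 0.53×(0−255) = 255 − 135.15 = 119.85 → 120
  B: 0 + 0.53×(0−0) = 0 + 0 = 0 → 0
rgb(120, 120, 0) = #787800.

#787800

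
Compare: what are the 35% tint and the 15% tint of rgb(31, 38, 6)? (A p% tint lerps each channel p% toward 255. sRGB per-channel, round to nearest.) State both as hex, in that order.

#6D725D, #41472B

35% tint:
  R: 31 + 78.4 = 109.4 → 109
  G: 38 + 75.95 = 113.95 → 114
  B: 6 + 87.15 = 93.15 → 93
  → #6D725D
15% tint:
  R: 31 + 33.6 = 64.6 → 65
  G: 38 + 0.15×(255−38) = 38 + 32.55 = 70.55 → 71
  B: 6 + 0.15×(255−6) = 6 + 37.35 = 43.35 → 43
  → #41472B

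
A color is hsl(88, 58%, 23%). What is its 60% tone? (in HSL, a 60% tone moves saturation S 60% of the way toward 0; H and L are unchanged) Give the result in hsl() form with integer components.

S moves 60% from 58 toward 0: 58 − 34.8 = 23.2 → 23.
H and L are unchanged.

hsl(88, 23%, 23%)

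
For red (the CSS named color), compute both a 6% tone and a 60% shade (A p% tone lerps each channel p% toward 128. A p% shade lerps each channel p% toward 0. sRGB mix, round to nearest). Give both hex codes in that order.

#F70808, #660000

CSS red is rgb(255, 0, 0).
6% tone:
  R: 255 − 7.62 = 247.38 → 247
  G: 0 + 0.06×(128−0) = 0 + 7.68 = 7.68 → 8
  B: 0 + 0.06×(128−0) = 0 + 7.68 = 7.68 → 8
  → #F70808
60% shade:
  R: 255 + 0.6×(0−255) = 255 − 153 = 102 → 102
  G: 0 + 0 = 0 → 0
  B: 0 + 0 = 0 → 0
  → #660000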